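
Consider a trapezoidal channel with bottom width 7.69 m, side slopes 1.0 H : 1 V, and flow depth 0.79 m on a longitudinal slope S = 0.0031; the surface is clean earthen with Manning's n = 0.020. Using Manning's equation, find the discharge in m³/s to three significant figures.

A = (b + z·y)·y = (7.69 + 1.0×0.79)×0.79 = 6.699 m²
P = b + 2y√(1+z²) = 7.69 + 2×0.79×√(1+1.0²) = 9.924 m
R = A/P = 6.699/9.924 = 0.6750 m
Q = (1/n)·A·R^(2/3)·S^(1/2) = (1/0.020) × 6.699 × 0.6750^(2/3) × 0.0031^(1/2) = 14.35 m³/s

14.4 m³/s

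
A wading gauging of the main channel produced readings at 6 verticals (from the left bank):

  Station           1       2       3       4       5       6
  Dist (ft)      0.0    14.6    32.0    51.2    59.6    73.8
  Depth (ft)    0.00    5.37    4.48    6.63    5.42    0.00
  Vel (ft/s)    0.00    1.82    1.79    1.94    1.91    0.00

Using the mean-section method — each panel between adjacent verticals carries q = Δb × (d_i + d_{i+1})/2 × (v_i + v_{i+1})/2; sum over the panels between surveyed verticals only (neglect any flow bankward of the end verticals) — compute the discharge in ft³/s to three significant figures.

Panel 1-2: Δb = 14.6 ft, d̄ = (0.00+5.37)/2 = 2.685, v̄ = (0.00+1.82)/2 = 0.91 → q = 14.6×2.685×0.91 = 35.67 ft³/s
Panel 2-3: Δb = 17.4 ft, d̄ = (5.37+4.48)/2 = 4.925, v̄ = (1.82+1.79)/2 = 1.805 → q = 17.4×4.925×1.805 = 154.7 ft³/s
Panel 3-4: Δb = 19.2 ft, d̄ = (4.48+6.63)/2 = 5.555, v̄ = (1.79+1.94)/2 = 1.865 → q = 19.2×5.555×1.865 = 198.9 ft³/s
Panel 4-5: Δb = 8.4 ft, d̄ = (6.63+5.42)/2 = 6.025, v̄ = (1.94+1.91)/2 = 1.925 → q = 8.4×6.025×1.925 = 97.42 ft³/s
Panel 5-6: Δb = 14.2 ft, d̄ = (5.42+0.00)/2 = 2.71, v̄ = (1.91+0.00)/2 = 0.955 → q = 14.2×2.71×0.955 = 36.75 ft³/s
Q = Σ q = 523.4 ft³/s

523 ft³/s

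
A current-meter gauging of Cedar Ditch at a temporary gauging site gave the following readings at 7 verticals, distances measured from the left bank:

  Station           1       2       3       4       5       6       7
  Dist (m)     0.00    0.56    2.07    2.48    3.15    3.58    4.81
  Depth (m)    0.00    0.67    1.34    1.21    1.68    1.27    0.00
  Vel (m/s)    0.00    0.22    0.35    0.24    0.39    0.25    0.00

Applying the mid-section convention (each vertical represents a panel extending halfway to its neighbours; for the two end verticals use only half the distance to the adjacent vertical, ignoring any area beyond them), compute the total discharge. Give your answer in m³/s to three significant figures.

w_2 = (2.07 − 0.00)/2 = 1.035 m; q_2 = 0.22 × 0.67 × 1.035 = 0.1526 m³/s
w_3 = (2.48 − 0.56)/2 = 0.96 m; q_3 = 0.35 × 1.34 × 0.96 = 0.4502 m³/s
w_4 = (3.15 − 2.07)/2 = 0.54 m; q_4 = 0.24 × 1.21 × 0.54 = 0.1568 m³/s
w_5 = (3.58 − 2.48)/2 = 0.55 m; q_5 = 0.39 × 1.68 × 0.55 = 0.3604 m³/s
w_6 = (4.81 − 3.15)/2 = 0.83 m; q_6 = 0.25 × 1.27 × 0.83 = 0.2635 m³/s
Stations 1, 7 contribute zero (depth or velocity is 0).
Q = Σ qᵢ = 1.384 m³/s

1.38 m³/s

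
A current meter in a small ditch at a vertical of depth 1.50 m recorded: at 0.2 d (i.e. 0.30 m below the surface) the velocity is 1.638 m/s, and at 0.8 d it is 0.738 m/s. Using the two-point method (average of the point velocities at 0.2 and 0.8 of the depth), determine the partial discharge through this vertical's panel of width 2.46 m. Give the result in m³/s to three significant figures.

v̄ = (1.638 + 0.738) / 2 = 1.188 m/s
q = v̄ × d × w = 1.188 × 1.50 × 2.46 = 4.384 m³/s

4.38 m³/s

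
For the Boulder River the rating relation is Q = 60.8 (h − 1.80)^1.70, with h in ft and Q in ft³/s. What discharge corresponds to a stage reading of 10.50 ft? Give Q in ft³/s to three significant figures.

Q = 60.8 × (10.50 − 1.80)^1.70 = 60.8 × 8.7^1.70 = 2405 ft³/s

2400 ft³/s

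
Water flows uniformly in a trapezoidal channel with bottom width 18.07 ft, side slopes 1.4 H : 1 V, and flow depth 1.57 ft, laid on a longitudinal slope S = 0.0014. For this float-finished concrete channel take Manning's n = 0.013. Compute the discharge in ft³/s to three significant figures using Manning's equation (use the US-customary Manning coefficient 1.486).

A = (b + z·y)·y = (18.07 + 1.4×1.57)×1.57 = 31.82 ft²
P = b + 2y√(1+z²) = 18.07 + 2×1.57×√(1+1.4²) = 23.47 ft
R = A/P = 31.82/23.47 = 1.356 ft
Q = (1.486/n)·A·R^(2/3)·S^(1/2) = (1.486/0.013) × 31.82 × 1.356^(2/3) × 0.0014^(1/2) = 166.7 ft³/s

167 ft³/s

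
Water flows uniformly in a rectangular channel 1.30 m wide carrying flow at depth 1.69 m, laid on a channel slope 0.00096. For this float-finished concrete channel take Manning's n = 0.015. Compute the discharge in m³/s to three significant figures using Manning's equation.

A = b·y = 1.30 × 1.69 = 2.197 m²
P = b + 2y = 1.30 + 2×1.69 = 4.680 m
R = A/P = 2.197/4.680 = 0.4694 m
Q = (1/n)·A·R^(2/3)·S^(1/2) = (1/0.015) × 2.197 × 0.4694^(2/3) × 0.00096^(1/2) = 2.741 m³/s

2.74 m³/s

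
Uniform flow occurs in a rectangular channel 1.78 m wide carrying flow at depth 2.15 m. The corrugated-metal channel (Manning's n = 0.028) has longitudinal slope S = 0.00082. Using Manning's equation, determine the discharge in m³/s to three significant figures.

2.87 m³/s

A = b·y = 1.78 × 2.15 = 3.827 m²
P = b + 2y = 1.78 + 2×2.15 = 6.080 m
R = A/P = 3.827/6.080 = 0.6294 m
Q = (1/n)·A·R^(2/3)·S^(1/2) = (1/0.028) × 3.827 × 0.6294^(2/3) × 0.00082^(1/2) = 2.875 m³/s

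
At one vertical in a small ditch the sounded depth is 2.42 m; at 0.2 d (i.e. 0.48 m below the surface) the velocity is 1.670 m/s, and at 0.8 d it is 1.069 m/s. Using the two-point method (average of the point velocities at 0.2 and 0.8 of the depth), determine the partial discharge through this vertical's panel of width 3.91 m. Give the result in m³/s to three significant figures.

13.0 m³/s

v̄ = (1.670 + 1.069) / 2 = 1.370 m/s
q = v̄ × d × w = 1.370 × 2.42 × 3.91 = 12.96 m³/s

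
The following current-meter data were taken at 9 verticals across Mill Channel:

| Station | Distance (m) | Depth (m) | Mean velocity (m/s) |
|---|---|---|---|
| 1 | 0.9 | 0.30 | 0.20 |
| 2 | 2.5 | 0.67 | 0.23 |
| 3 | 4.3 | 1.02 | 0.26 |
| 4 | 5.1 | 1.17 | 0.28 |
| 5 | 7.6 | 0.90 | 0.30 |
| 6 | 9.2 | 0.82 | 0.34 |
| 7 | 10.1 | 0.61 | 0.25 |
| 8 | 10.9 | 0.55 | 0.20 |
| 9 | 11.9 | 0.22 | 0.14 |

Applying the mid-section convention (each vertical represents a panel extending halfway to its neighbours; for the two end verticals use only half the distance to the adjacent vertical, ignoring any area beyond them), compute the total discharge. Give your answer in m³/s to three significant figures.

2.34 m³/s

w_1 = (2.5 − 0.9)/2 = 0.8 m; q_1 = 0.20 × 0.30 × 0.8 = 0.04800 m³/s
w_2 = (4.3 − 0.9)/2 = 1.7 m; q_2 = 0.23 × 0.67 × 1.7 = 0.2620 m³/s
w_3 = (5.1 − 2.5)/2 = 1.3 m; q_3 = 0.26 × 1.02 × 1.3 = 0.3448 m³/s
w_4 = (7.6 − 4.3)/2 = 1.65 m; q_4 = 0.28 × 1.17 × 1.65 = 0.5405 m³/s
w_5 = (9.2 − 5.1)/2 = 2.05 m; q_5 = 0.30 × 0.90 × 2.05 = 0.5535 m³/s
w_6 = (10.1 − 7.6)/2 = 1.25 m; q_6 = 0.34 × 0.82 × 1.25 = 0.3485 m³/s
w_7 = (10.9 − 9.2)/2 = 0.85 m; q_7 = 0.25 × 0.61 × 0.85 = 0.1296 m³/s
w_8 = (11.9 − 10.1)/2 = 0.9 m; q_8 = 0.20 × 0.55 × 0.9 = 0.09900 m³/s
w_9 = (11.9 − 10.9)/2 = 0.5 m; q_9 = 0.14 × 0.22 × 0.5 = 0.01540 m³/s
Q = Σ qᵢ = 2.341 m³/s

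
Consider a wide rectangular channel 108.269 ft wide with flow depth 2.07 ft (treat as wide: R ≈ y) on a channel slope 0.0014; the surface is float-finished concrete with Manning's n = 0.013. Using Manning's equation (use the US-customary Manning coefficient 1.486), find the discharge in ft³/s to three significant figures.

A = b·y = 108.269 × 2.07 = 224.1 ft²
Wide channel: R ≈ y = 2.07 ft
Q = (1.486/n)·A·R^(2/3)·S^(1/2) = (1.486/0.013) × 224.1 × 2.070^(2/3) × 0.0014^(1/2) = 1557 ft³/s

1560 ft³/s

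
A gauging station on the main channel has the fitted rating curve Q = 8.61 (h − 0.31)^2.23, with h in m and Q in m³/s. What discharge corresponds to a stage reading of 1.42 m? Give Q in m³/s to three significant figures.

Q = 8.61 × (1.42 − 0.31)^2.23 = 8.61 × 1.11^2.23 = 10.87 m³/s

10.9 m³/s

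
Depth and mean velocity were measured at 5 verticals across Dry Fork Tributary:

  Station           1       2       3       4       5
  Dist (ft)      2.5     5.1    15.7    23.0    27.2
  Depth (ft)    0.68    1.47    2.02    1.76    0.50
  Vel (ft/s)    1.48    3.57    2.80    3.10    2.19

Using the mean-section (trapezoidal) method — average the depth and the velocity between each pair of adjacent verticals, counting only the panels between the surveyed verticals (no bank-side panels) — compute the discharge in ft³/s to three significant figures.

119 ft³/s

Panel 1-2: Δb = 2.6 ft, d̄ = (0.68+1.47)/2 = 1.075, v̄ = (1.48+3.57)/2 = 2.525 → q = 2.6×1.075×2.525 = 7.057 ft³/s
Panel 2-3: Δb = 10.6 ft, d̄ = (1.47+2.02)/2 = 1.745, v̄ = (3.57+2.80)/2 = 3.185 → q = 10.6×1.745×3.185 = 58.91 ft³/s
Panel 3-4: Δb = 7.3 ft, d̄ = (2.02+1.76)/2 = 1.89, v̄ = (2.80+3.10)/2 = 2.95 → q = 7.3×1.89×2.95 = 40.70 ft³/s
Panel 4-5: Δb = 4.2 ft, d̄ = (1.76+0.50)/2 = 1.13, v̄ = (3.10+2.19)/2 = 2.645 → q = 4.2×1.13×2.645 = 12.55 ft³/s
Q = Σ q = 119.2 ft³/s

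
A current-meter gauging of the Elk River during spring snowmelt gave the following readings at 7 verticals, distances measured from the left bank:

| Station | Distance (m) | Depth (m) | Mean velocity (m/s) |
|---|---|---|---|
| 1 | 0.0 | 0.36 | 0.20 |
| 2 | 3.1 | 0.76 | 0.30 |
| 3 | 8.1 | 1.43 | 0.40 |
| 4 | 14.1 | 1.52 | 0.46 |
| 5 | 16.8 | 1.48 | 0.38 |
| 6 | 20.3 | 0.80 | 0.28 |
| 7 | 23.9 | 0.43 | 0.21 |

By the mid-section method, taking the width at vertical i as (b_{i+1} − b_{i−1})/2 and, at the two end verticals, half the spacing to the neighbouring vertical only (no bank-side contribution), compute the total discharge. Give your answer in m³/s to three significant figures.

9.92 m³/s

w_1 = (3.1 − 0.0)/2 = 1.55 m; q_1 = 0.20 × 0.36 × 1.55 = 0.1116 m³/s
w_2 = (8.1 − 0.0)/2 = 4.05 m; q_2 = 0.30 × 0.76 × 4.05 = 0.9234 m³/s
w_3 = (14.1 − 3.1)/2 = 5.5 m; q_3 = 0.40 × 1.43 × 5.5 = 3.146 m³/s
w_4 = (16.8 − 8.1)/2 = 4.35 m; q_4 = 0.46 × 1.52 × 4.35 = 3.042 m³/s
w_5 = (20.3 − 14.1)/2 = 3.1 m; q_5 = 0.38 × 1.48 × 3.1 = 1.743 m³/s
w_6 = (23.9 − 16.8)/2 = 3.55 m; q_6 = 0.28 × 0.80 × 3.55 = 0.7952 m³/s
w_7 = (23.9 − 20.3)/2 = 1.8 m; q_7 = 0.21 × 0.43 × 1.8 = 0.1625 m³/s
Q = Σ qᵢ = 9.924 m³/s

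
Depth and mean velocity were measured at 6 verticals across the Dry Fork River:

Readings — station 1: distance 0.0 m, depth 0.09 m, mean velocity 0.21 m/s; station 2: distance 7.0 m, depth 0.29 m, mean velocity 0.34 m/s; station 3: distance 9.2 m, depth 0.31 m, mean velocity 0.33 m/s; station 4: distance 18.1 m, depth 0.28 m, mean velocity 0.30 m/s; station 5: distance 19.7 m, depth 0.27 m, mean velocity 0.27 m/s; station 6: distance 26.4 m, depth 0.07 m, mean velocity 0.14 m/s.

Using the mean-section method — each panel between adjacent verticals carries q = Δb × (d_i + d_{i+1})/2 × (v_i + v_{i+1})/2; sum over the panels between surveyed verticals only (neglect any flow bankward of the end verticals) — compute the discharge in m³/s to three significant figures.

1.77 m³/s

Panel 1-2: Δb = 7 m, d̄ = (0.09+0.29)/2 = 0.19, v̄ = (0.21+0.34)/2 = 0.275 → q = 7×0.19×0.275 = 0.3658 m³/s
Panel 2-3: Δb = 2.2 m, d̄ = (0.29+0.31)/2 = 0.3, v̄ = (0.34+0.33)/2 = 0.335 → q = 2.2×0.3×0.335 = 0.2211 m³/s
Panel 3-4: Δb = 8.9 m, d̄ = (0.31+0.28)/2 = 0.295, v̄ = (0.33+0.30)/2 = 0.315 → q = 8.9×0.295×0.315 = 0.8270 m³/s
Panel 4-5: Δb = 1.6 m, d̄ = (0.28+0.27)/2 = 0.275, v̄ = (0.30+0.27)/2 = 0.285 → q = 1.6×0.275×0.285 = 0.1254 m³/s
Panel 5-6: Δb = 6.7 m, d̄ = (0.27+0.07)/2 = 0.17, v̄ = (0.27+0.14)/2 = 0.205 → q = 6.7×0.17×0.205 = 0.2335 m³/s
Q = Σ q = 1.773 m³/s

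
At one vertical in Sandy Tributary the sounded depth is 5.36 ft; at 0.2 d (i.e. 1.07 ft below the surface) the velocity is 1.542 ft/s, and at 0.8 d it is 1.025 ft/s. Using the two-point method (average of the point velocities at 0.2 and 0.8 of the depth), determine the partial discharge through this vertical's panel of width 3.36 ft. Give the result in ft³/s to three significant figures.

23.1 ft³/s

v̄ = (1.542 + 1.025) / 2 = 1.284 ft/s
q = v̄ × d × w = 1.284 × 5.36 × 3.36 = 23.12 ft³/s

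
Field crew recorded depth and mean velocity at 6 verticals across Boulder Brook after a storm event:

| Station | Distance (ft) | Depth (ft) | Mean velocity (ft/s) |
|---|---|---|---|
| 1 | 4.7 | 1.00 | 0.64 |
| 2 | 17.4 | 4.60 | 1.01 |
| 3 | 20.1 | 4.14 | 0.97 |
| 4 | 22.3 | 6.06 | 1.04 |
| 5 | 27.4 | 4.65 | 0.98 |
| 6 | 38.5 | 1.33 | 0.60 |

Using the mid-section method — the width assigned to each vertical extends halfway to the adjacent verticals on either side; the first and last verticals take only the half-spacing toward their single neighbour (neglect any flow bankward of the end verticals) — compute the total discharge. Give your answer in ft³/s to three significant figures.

w_1 = (17.4 − 4.7)/2 = 6.35 ft; q_1 = 0.64 × 1.00 × 6.35 = 4.064 ft³/s
w_2 = (20.1 − 4.7)/2 = 7.7 ft; q_2 = 1.01 × 4.60 × 7.7 = 35.77 ft³/s
w_3 = (22.3 − 17.4)/2 = 2.45 ft; q_3 = 0.97 × 4.14 × 2.45 = 9.839 ft³/s
w_4 = (27.4 − 20.1)/2 = 3.65 ft; q_4 = 1.04 × 6.06 × 3.65 = 23.00 ft³/s
w_5 = (38.5 − 22.3)/2 = 8.1 ft; q_5 = 0.98 × 4.65 × 8.1 = 36.91 ft³/s
w_6 = (38.5 − 27.4)/2 = 5.55 ft; q_6 = 0.60 × 1.33 × 5.55 = 4.429 ft³/s
Q = Σ qᵢ = 114.0 ft³/s

114 ft³/s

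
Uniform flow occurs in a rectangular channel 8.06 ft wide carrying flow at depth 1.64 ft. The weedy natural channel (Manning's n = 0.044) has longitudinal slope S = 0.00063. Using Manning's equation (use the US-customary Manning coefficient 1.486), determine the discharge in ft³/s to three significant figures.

12.4 ft³/s

A = b·y = 8.06 × 1.64 = 13.22 ft²
P = b + 2y = 8.06 + 2×1.64 = 11.34 ft
R = A/P = 13.22/11.34 = 1.166 ft
Q = (1.486/n)·A·R^(2/3)·S^(1/2) = (1.486/0.044) × 13.22 × 1.166^(2/3) × 0.00063^(1/2) = 12.41 ft³/s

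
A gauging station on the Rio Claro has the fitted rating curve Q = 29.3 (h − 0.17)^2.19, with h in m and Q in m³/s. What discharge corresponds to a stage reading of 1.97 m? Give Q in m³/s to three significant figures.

106 m³/s

Q = 29.3 × (1.97 − 0.17)^2.19 = 29.3 × 1.8^2.19 = 106.1 m³/s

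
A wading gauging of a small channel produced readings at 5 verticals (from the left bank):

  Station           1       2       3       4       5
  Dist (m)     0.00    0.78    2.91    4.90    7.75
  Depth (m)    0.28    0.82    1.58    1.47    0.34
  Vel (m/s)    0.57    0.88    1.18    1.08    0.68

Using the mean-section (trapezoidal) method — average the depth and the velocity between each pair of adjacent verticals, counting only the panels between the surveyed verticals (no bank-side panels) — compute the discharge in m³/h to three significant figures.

31100 m³/h

Panel 1-2: Δb = 0.78 m, d̄ = (0.28+0.82)/2 = 0.55, v̄ = (0.57+0.88)/2 = 0.725 → q = 0.78×0.55×0.725 = 0.3110 m³/s
Panel 2-3: Δb = 2.13 m, d̄ = (0.82+1.58)/2 = 1.2, v̄ = (0.88+1.18)/2 = 1.03 → q = 2.13×1.2×1.03 = 2.633 m³/s
Panel 3-4: Δb = 1.99 m, d̄ = (1.58+1.47)/2 = 1.525, v̄ = (1.18+1.08)/2 = 1.13 → q = 1.99×1.525×1.13 = 3.429 m³/s
Panel 4-5: Δb = 2.85 m, d̄ = (1.47+0.34)/2 = 0.905, v̄ = (1.08+0.68)/2 = 0.88 → q = 2.85×0.905×0.88 = 2.270 m³/s
Q = Σ q = 8.643 m³/s
= 8.643 × 3600 = 31110 m³/h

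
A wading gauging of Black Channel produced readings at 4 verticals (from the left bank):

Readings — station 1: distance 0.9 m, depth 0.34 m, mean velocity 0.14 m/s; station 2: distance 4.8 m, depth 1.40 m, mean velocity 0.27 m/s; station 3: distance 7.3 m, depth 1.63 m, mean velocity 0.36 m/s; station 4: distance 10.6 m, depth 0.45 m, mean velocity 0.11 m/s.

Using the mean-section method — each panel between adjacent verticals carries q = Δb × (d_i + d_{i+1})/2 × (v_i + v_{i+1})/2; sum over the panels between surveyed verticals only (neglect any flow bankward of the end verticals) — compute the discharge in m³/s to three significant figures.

Panel 1-2: Δb = 3.9 m, d̄ = (0.34+1.40)/2 = 0.87, v̄ = (0.14+0.27)/2 = 0.205 → q = 3.9×0.87×0.205 = 0.6956 m³/s
Panel 2-3: Δb = 2.5 m, d̄ = (1.40+1.63)/2 = 1.515, v̄ = (0.27+0.36)/2 = 0.315 → q = 2.5×1.515×0.315 = 1.193 m³/s
Panel 3-4: Δb = 3.3 m, d̄ = (1.63+0.45)/2 = 1.04, v̄ = (0.36+0.11)/2 = 0.235 → q = 3.3×1.04×0.235 = 0.8065 m³/s
Q = Σ q = 2.695 m³/s

2.70 m³/s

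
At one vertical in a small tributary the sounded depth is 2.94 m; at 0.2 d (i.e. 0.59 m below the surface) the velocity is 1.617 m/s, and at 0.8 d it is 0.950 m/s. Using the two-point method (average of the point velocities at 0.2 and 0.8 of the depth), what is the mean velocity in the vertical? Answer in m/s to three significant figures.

1.28 m/s

v̄ = (1.617 + 0.950) / 2 = 1.284 m/s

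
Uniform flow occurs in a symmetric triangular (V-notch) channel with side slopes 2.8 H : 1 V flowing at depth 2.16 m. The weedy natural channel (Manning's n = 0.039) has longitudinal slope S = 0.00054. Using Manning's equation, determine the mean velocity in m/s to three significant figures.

0.603 m/s

A = z·y² = 2.8×2.16² = 13.06 m²
P = 2y√(1+z²) = 2×2.16×√(1+2.8²) = 12.84 m
R = A/P = 13.06/12.84 = 1.017 m
Q = (1/n)·A·R^(2/3)·S^(1/2) = (1/0.039) × 13.06 × 1.017^(2/3) × 0.00054^(1/2) = 7.872 m³/s
V = Q/A = 7.872/13.06 = 0.6026 m/s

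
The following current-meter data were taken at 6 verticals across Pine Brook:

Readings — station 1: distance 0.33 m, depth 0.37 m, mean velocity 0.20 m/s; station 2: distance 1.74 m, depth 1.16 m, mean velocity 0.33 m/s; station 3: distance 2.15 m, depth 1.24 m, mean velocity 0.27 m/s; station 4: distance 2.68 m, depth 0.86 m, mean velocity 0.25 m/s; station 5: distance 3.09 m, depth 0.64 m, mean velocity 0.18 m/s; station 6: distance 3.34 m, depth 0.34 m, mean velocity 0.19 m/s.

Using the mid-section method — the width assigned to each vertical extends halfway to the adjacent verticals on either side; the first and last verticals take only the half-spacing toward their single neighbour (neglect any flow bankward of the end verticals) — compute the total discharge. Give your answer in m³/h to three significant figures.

2540 m³/h

w_1 = (1.74 − 0.33)/2 = 0.705 m; q_1 = 0.20 × 0.37 × 0.705 = 0.05217 m³/s
w_2 = (2.15 − 0.33)/2 = 0.91 m; q_2 = 0.33 × 1.16 × 0.91 = 0.3483 m³/s
w_3 = (2.68 − 1.74)/2 = 0.47 m; q_3 = 0.27 × 1.24 × 0.47 = 0.1574 m³/s
w_4 = (3.09 − 2.15)/2 = 0.47 m; q_4 = 0.25 × 0.86 × 0.47 = 0.1011 m³/s
w_5 = (3.34 − 2.68)/2 = 0.33 m; q_5 = 0.18 × 0.64 × 0.33 = 0.03802 m³/s
w_6 = (3.34 − 3.09)/2 = 0.125 m; q_6 = 0.19 × 0.34 × 0.125 = 0.008075 m³/s
Q = Σ qᵢ = 0.7050 m³/s
= 0.7050 × 3600 = 2538 m³/h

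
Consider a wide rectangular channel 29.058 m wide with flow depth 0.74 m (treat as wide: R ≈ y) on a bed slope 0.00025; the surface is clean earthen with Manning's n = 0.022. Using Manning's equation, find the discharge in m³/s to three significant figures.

A = b·y = 29.058 × 0.74 = 21.50 m²
Wide channel: R ≈ y = 0.74 m
Q = (1/n)·A·R^(2/3)·S^(1/2) = (1/0.022) × 21.50 × 0.7400^(2/3) × 0.00025^(1/2) = 12.64 m³/s

12.6 m³/s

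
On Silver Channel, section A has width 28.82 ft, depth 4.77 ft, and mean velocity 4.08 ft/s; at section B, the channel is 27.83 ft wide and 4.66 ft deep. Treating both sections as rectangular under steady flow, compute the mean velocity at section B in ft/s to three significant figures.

Q = A₁V₁ = (28.82×4.77) × 4.08 = 560.9 ft³/s
A₂ = 27.83 × 4.66 = 129.7 ft²
V₂ = Q/A₂ = 560.9/129.7 = 4.325 ft/s

4.32 ft/s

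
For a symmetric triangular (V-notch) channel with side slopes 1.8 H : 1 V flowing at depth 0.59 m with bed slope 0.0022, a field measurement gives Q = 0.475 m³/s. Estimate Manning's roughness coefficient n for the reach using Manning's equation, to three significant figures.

0.0251

A = z·y² = 1.8×0.59² = 0.6266 m²
P = 2y√(1+z²) = 2×0.59×√(1+1.8²) = 2.430 m
R = A/P = 0.6266/2.430 = 0.2579 m
n = (1/Q)·A·R^(2/3)·S^(1/2) = (1/0.475) × 0.6266 × 0.4051 × 0.04690 = 0.02507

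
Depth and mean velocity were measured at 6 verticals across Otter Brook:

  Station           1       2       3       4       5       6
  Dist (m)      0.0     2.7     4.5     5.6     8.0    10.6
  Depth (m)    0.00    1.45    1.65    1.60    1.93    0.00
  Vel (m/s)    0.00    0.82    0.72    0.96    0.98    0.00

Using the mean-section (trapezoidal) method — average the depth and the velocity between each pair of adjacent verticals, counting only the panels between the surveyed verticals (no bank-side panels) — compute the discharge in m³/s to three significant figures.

Panel 1-2: Δb = 2.7 m, d̄ = (0.00+1.45)/2 = 0.725, v̄ = (0.00+0.82)/2 = 0.41 → q = 2.7×0.725×0.41 = 0.8026 m³/s
Panel 2-3: Δb = 1.8 m, d̄ = (1.45+1.65)/2 = 1.55, v̄ = (0.82+0.72)/2 = 0.77 → q = 1.8×1.55×0.77 = 2.148 m³/s
Panel 3-4: Δb = 1.1 m, d̄ = (1.65+1.60)/2 = 1.625, v̄ = (0.72+0.96)/2 = 0.84 → q = 1.1×1.625×0.84 = 1.502 m³/s
Panel 4-5: Δb = 2.4 m, d̄ = (1.60+1.93)/2 = 1.765, v̄ = (0.96+0.98)/2 = 0.97 → q = 2.4×1.765×0.97 = 4.109 m³/s
Panel 5-6: Δb = 2.6 m, d̄ = (1.93+0.00)/2 = 0.965, v̄ = (0.98+0.00)/2 = 0.49 → q = 2.6×0.965×0.49 = 1.229 m³/s
Q = Σ q = 9.791 m³/s

9.79 m³/s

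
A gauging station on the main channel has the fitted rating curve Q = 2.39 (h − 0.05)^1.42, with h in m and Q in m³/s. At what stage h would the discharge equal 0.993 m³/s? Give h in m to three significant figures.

h − h₀ = (Q/C)^(1/b) = (0.993/2.39)^(1/1.42) = 0.5387 m
h = 0.05 + 0.5387 = 0.5887 m

0.589 m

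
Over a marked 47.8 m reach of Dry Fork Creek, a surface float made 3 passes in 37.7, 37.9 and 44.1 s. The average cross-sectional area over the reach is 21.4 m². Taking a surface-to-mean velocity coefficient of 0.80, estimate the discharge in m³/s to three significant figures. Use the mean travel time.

t̄ = (37.7 + 37.9 + 44.1) / 3 = 39.9 s
v_surface = L / t̄ = 47.8 / 39.9 = 1.198 m/s
v_mean = 0.80 × 1.198 = 0.9584 m/s
Q = A × v_mean = 21.4 × 0.9584 = 20.51 m³/s

20.5 m³/s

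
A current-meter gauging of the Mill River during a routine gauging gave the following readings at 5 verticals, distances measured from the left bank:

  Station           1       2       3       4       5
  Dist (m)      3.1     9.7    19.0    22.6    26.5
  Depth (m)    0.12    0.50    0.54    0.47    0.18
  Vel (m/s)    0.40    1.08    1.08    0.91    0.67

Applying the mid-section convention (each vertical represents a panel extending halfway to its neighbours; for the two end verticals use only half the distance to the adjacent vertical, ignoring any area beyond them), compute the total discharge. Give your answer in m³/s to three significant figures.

10.1 m³/s

w_1 = (9.7 − 3.1)/2 = 3.3 m; q_1 = 0.40 × 0.12 × 3.3 = 0.1584 m³/s
w_2 = (19.0 − 3.1)/2 = 7.95 m; q_2 = 1.08 × 0.50 × 7.95 = 4.293 m³/s
w_3 = (22.6 − 9.7)/2 = 6.45 m; q_3 = 1.08 × 0.54 × 6.45 = 3.762 m³/s
w_4 = (26.5 − 19.0)/2 = 3.75 m; q_4 = 0.91 × 0.47 × 3.75 = 1.604 m³/s
w_5 = (26.5 − 22.6)/2 = 1.95 m; q_5 = 0.67 × 0.18 × 1.95 = 0.2352 m³/s
Q = Σ qᵢ = 10.05 m³/s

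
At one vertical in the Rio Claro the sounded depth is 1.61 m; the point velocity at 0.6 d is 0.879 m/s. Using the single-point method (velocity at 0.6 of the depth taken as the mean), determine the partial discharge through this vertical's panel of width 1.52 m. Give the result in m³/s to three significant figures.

2.15 m³/s

v̄ = v₀.₆ = 0.879 m/s
q = v̄ × d × w = 0.8790 × 1.61 × 1.52 = 2.151 m³/s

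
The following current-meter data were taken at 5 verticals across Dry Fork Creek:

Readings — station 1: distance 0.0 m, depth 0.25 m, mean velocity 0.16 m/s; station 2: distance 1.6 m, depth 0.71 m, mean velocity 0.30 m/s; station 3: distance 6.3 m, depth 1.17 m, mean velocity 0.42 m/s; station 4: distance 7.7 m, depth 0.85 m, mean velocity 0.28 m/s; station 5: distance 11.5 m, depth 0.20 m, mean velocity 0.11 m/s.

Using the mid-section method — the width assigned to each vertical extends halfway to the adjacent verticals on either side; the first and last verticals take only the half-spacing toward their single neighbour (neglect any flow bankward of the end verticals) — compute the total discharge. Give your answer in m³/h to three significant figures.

10300 m³/h

w_1 = (1.6 − 0.0)/2 = 0.8 m; q_1 = 0.16 × 0.25 × 0.8 = 0.03200 m³/s
w_2 = (6.3 − 0.0)/2 = 3.15 m; q_2 = 0.30 × 0.71 × 3.15 = 0.6710 m³/s
w_3 = (7.7 − 1.6)/2 = 3.05 m; q_3 = 0.42 × 1.17 × 3.05 = 1.499 m³/s
w_4 = (11.5 − 6.3)/2 = 2.6 m; q_4 = 0.28 × 0.85 × 2.6 = 0.6188 m³/s
w_5 = (11.5 − 7.7)/2 = 1.9 m; q_5 = 0.11 × 0.20 × 1.9 = 0.04180 m³/s
Q = Σ qᵢ = 2.862 m³/s
= 2.862 × 3600 = 10300 m³/h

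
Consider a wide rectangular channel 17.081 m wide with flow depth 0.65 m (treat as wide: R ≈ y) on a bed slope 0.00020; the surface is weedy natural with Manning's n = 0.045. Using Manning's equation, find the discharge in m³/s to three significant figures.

A = b·y = 17.081 × 0.65 = 11.10 m²
Wide channel: R ≈ y = 0.65 m
Q = (1/n)·A·R^(2/3)·S^(1/2) = (1/0.045) × 11.10 × 0.6500^(2/3) × 0.00020^(1/2) = 2.618 m³/s

2.62 m³/s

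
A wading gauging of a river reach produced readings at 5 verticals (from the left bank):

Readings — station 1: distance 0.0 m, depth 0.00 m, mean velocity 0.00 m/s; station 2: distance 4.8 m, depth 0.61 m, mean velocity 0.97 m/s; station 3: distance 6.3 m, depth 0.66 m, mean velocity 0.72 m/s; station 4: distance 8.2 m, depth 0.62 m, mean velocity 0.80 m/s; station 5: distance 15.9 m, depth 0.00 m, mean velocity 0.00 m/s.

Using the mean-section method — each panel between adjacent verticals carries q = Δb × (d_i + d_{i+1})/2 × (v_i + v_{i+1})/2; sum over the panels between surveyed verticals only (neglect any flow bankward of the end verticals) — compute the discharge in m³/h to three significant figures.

12200 m³/h

Panel 1-2: Δb = 4.8 m, d̄ = (0.00+0.61)/2 = 0.305, v̄ = (0.00+0.97)/2 = 0.485 → q = 4.8×0.305×0.485 = 0.7100 m³/s
Panel 2-3: Δb = 1.5 m, d̄ = (0.61+0.66)/2 = 0.635, v̄ = (0.97+0.72)/2 = 0.845 → q = 1.5×0.635×0.845 = 0.8049 m³/s
Panel 3-4: Δb = 1.9 m, d̄ = (0.66+0.62)/2 = 0.64, v̄ = (0.72+0.80)/2 = 0.76 → q = 1.9×0.64×0.76 = 0.9242 m³/s
Panel 4-5: Δb = 7.7 m, d̄ = (0.62+0.00)/2 = 0.31, v̄ = (0.80+0.00)/2 = 0.4 → q = 7.7×0.31×0.4 = 0.9548 m³/s
Q = Σ q = 3.394 m³/s
= 3.394 × 3600 = 12220 m³/h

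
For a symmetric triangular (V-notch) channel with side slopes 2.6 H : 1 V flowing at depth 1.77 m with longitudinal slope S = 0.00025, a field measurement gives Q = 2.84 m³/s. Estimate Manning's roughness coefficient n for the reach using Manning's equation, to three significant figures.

A = z·y² = 2.6×1.77² = 8.146 m²
P = 2y√(1+z²) = 2×1.77×√(1+2.6²) = 9.861 m
R = A/P = 8.146/9.861 = 0.8260 m
n = (1/Q)·A·R^(2/3)·S^(1/2) = (1/2.84) × 8.146 × 0.8804 × 0.01581 = 0.03992

0.0399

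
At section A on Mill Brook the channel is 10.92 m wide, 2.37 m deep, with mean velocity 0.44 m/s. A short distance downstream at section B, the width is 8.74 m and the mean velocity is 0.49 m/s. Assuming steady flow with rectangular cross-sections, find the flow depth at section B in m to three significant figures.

Q = A₁V₁ = (10.92×2.37) × 0.44 = 11.39 m³/s
d₂ = Q/(b₂ V₂) = 11.39/(8.74×0.49) = 2.659 m

2.66 m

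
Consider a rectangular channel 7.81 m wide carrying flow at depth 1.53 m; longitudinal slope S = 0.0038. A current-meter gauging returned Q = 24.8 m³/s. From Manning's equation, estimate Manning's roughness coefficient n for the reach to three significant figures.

A = b·y = 7.81 × 1.53 = 11.95 m²
P = b + 2y = 7.81 + 2×1.53 = 10.87 m
R = A/P = 11.95/10.87 = 1.099 m
n = (1/Q)·A·R^(2/3)·S^(1/2) = (1/24.8) × 11.95 × 1.065 × 0.06164 = 0.03164

0.0316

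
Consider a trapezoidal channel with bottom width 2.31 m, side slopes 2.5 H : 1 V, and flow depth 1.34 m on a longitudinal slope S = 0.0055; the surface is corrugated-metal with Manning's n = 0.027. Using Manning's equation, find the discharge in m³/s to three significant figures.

17.9 m³/s

A = (b + z·y)·y = (2.31 + 2.5×1.34)×1.34 = 7.584 m²
P = b + 2y√(1+z²) = 2.31 + 2×1.34×√(1+2.5²) = 9.526 m
R = A/P = 7.584/9.526 = 0.7962 m
Q = (1/n)·A·R^(2/3)·S^(1/2) = (1/0.027) × 7.584 × 0.7962^(2/3) × 0.0055^(1/2) = 17.90 m³/s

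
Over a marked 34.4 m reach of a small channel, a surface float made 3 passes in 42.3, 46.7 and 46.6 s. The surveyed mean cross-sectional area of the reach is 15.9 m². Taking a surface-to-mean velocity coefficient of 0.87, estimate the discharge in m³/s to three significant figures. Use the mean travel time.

10.5 m³/s

t̄ = (42.3 + 46.7 + 46.6) / 3 = 45.2 s
v_surface = L / t̄ = 34.4 / 45.2 = 0.7611 m/s
v_mean = 0.87 × 0.7611 = 0.6621 m/s
Q = A × v_mean = 15.9 × 0.6621 = 10.53 m³/s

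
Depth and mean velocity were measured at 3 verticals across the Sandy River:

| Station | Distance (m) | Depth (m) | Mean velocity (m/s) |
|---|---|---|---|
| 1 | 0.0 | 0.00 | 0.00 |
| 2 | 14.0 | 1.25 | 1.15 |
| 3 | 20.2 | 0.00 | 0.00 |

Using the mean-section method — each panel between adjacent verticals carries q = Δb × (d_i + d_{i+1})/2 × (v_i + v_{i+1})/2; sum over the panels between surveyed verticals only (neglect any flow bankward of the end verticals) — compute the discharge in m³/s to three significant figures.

Panel 1-2: Δb = 14 m, d̄ = (0.00+1.25)/2 = 0.625, v̄ = (0.00+1.15)/2 = 0.575 → q = 14×0.625×0.575 = 5.031 m³/s
Panel 2-3: Δb = 6.2 m, d̄ = (1.25+0.00)/2 = 0.625, v̄ = (1.15+0.00)/2 = 0.575 → q = 6.2×0.625×0.575 = 2.228 m³/s
Q = Σ q = 7.259 m³/s

7.26 m³/s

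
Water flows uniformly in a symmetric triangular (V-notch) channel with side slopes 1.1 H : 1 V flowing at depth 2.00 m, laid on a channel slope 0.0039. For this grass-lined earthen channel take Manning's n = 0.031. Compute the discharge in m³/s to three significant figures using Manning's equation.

7.25 m³/s

A = z·y² = 1.1×2.00² = 4.400 m²
P = 2y√(1+z²) = 2×2.00×√(1+1.1²) = 5.946 m
R = A/P = 4.400/5.946 = 0.7399 m
Q = (1/n)·A·R^(2/3)·S^(1/2) = (1/0.031) × 4.400 × 0.7399^(2/3) × 0.0039^(1/2) = 7.251 m³/s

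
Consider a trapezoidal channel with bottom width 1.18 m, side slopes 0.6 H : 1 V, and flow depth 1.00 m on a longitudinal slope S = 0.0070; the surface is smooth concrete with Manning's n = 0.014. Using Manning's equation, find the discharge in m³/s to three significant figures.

A = (b + z·y)·y = (1.18 + 0.6×1.00)×1.00 = 1.780 m²
P = b + 2y√(1+z²) = 1.18 + 2×1.00×√(1+0.6²) = 3.512 m
R = A/P = 1.780/3.512 = 0.5068 m
Q = (1/n)·A·R^(2/3)·S^(1/2) = (1/0.014) × 1.780 × 0.5068^(2/3) × 0.0070^(1/2) = 6.762 m³/s

6.76 m³/s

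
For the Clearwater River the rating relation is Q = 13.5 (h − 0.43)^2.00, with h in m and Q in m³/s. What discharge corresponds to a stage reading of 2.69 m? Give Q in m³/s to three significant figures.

Q = 13.5 × (2.69 − 0.43)^2.00 = 13.5 × 2.26^2.00 = 68.95 m³/s

69.0 m³/s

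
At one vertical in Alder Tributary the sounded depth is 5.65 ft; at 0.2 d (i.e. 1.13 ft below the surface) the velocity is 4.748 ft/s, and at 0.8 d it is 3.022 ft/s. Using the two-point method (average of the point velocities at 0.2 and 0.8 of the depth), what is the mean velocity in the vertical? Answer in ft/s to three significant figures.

3.89 ft/s

v̄ = (4.748 + 3.022) / 2 = 3.885 ft/s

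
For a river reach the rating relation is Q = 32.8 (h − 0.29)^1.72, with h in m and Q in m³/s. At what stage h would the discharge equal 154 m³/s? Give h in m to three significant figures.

h − h₀ = (Q/C)^(1/b) = (154/32.8)^(1/1.72) = 2.457 m
h = 0.29 + 2.457 = 2.747 m

2.75 m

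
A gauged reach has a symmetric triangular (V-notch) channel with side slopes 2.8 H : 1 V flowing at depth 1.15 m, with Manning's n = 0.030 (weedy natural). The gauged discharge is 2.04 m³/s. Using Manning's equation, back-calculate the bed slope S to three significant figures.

A = z·y² = 2.8×1.15² = 3.703 m²
P = 2y√(1+z²) = 2×1.15×√(1+2.8²) = 6.838 m
R = A/P = 3.703/6.838 = 0.5415 m
S = (Q·n / (1·A·R^(2/3)))² = (2.04×0.030 / (1×3.703×0.6644))² = 0.0006189

0.000619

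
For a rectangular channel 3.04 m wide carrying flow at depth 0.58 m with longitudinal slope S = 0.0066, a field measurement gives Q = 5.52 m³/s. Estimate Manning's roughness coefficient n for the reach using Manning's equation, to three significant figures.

A = b·y = 3.04 × 0.58 = 1.763 m²
P = b + 2y = 3.04 + 2×0.58 = 4.200 m
R = A/P = 1.763/4.200 = 0.4198 m
n = (1/Q)·A·R^(2/3)·S^(1/2) = (1/5.52) × 1.763 × 0.5607 × 0.08124 = 0.01455

0.0145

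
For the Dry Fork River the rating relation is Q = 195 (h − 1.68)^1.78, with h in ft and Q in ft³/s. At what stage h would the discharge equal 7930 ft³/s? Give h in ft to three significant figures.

h − h₀ = (Q/C)^(1/b) = (7930/195)^(1/1.78) = 8.018 ft
h = 1.68 + 8.018 = 9.698 ft

9.70 ft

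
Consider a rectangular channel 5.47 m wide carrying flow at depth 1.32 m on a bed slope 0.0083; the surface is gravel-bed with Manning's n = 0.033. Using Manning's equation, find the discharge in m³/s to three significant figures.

18.4 m³/s

A = b·y = 5.47 × 1.32 = 7.220 m²
P = b + 2y = 5.47 + 2×1.32 = 8.110 m
R = A/P = 7.220/8.110 = 0.8903 m
Q = (1/n)·A·R^(2/3)·S^(1/2) = (1/0.033) × 7.220 × 0.8903^(2/3) × 0.0083^(1/2) = 18.45 m³/s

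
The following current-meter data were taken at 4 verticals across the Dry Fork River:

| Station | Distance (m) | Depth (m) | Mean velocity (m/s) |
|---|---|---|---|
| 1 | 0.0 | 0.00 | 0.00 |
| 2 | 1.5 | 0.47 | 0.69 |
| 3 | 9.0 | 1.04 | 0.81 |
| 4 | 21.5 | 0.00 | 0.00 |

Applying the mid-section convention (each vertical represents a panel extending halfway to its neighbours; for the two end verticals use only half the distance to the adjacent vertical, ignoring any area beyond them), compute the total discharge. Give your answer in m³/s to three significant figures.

9.88 m³/s

w_2 = (9.0 − 0.0)/2 = 4.5 m; q_2 = 0.69 × 0.47 × 4.5 = 1.459 m³/s
w_3 = (21.5 − 1.5)/2 = 10 m; q_3 = 0.81 × 1.04 × 10 = 8.424 m³/s
Stations 1, 4 contribute zero (depth or velocity is 0).
Q = Σ qᵢ = 9.883 m³/s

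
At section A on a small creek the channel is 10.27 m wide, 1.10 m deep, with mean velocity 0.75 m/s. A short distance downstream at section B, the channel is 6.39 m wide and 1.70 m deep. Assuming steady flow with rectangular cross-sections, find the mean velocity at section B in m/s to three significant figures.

Q = A₁V₁ = (10.27×1.10) × 0.75 = 8.473 m³/s
A₂ = 6.39 × 1.70 = 10.86 m²
V₂ = Q/A₂ = 8.473/10.86 = 0.7800 m/s

0.780 m/s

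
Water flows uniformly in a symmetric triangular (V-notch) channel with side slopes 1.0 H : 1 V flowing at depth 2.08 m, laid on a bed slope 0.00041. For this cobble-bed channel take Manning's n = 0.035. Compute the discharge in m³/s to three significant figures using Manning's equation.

2.04 m³/s

A = z·y² = 1.0×2.08² = 4.326 m²
P = 2y√(1+z²) = 2×2.08×√(1+1.0²) = 5.883 m
R = A/P = 4.326/5.883 = 0.7354 m
Q = (1/n)·A·R^(2/3)·S^(1/2) = (1/0.035) × 4.326 × 0.7354^(2/3) × 0.00041^(1/2) = 2.039 m³/s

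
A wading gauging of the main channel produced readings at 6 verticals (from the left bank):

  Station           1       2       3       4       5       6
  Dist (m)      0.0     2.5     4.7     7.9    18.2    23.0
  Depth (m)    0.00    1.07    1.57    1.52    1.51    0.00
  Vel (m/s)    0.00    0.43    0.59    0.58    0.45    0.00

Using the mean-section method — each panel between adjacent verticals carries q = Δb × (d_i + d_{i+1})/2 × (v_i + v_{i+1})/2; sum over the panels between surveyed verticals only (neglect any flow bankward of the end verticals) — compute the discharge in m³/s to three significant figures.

13.5 m³/s

Panel 1-2: Δb = 2.5 m, d̄ = (0.00+1.07)/2 = 0.535, v̄ = (0.00+0.43)/2 = 0.215 → q = 2.5×0.535×0.215 = 0.2876 m³/s
Panel 2-3: Δb = 2.2 m, d̄ = (1.07+1.57)/2 = 1.32, v̄ = (0.43+0.59)/2 = 0.51 → q = 2.2×1.32×0.51 = 1.481 m³/s
Panel 3-4: Δb = 3.2 m, d̄ = (1.57+1.52)/2 = 1.545, v̄ = (0.59+0.58)/2 = 0.585 → q = 3.2×1.545×0.585 = 2.892 m³/s
Panel 4-5: Δb = 10.3 m, d̄ = (1.52+1.51)/2 = 1.515, v̄ = (0.58+0.45)/2 = 0.515 → q = 10.3×1.515×0.515 = 8.036 m³/s
Panel 5-6: Δb = 4.8 m, d̄ = (1.51+0.00)/2 = 0.755, v̄ = (0.45+0.00)/2 = 0.225 → q = 4.8×0.755×0.225 = 0.8154 m³/s
Q = Σ q = 13.51 m³/s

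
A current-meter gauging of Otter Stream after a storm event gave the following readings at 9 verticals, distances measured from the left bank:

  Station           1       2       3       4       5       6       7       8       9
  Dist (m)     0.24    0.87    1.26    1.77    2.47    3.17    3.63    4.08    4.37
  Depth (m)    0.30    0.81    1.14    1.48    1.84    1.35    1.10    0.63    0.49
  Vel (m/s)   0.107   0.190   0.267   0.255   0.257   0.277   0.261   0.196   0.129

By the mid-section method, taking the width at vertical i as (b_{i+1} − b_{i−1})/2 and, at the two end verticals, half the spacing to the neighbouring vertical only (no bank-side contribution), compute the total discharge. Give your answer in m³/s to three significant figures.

w_1 = (0.87 − 0.24)/2 = 0.315 m; q_1 = 0.107 × 0.30 × 0.315 = 0.01011 m³/s
w_2 = (1.26 − 0.24)/2 = 0.51 m; q_2 = 0.190 × 0.81 × 0.51 = 0.07849 m³/s
w_3 = (1.77 − 0.87)/2 = 0.45 m; q_3 = 0.267 × 1.14 × 0.45 = 0.1370 m³/s
w_4 = (2.47 − 1.26)/2 = 0.605 m; q_4 = 0.255 × 1.48 × 0.605 = 0.2283 m³/s
w_5 = (3.17 − 1.77)/2 = 0.7 m; q_5 = 0.257 × 1.84 × 0.7 = 0.3310 m³/s
w_6 = (3.63 − 2.47)/2 = 0.58 m; q_6 = 0.277 × 1.35 × 0.58 = 0.2169 m³/s
w_7 = (4.08 − 3.17)/2 = 0.455 m; q_7 = 0.261 × 1.10 × 0.455 = 0.1306 m³/s
w_8 = (4.37 − 3.63)/2 = 0.37 m; q_8 = 0.196 × 0.63 × 0.37 = 0.04569 m³/s
w_9 = (4.37 − 4.08)/2 = 0.145 m; q_9 = 0.129 × 0.49 × 0.145 = 0.009165 m³/s
Q = Σ qᵢ = 1.187 m³/s

1.19 m³/s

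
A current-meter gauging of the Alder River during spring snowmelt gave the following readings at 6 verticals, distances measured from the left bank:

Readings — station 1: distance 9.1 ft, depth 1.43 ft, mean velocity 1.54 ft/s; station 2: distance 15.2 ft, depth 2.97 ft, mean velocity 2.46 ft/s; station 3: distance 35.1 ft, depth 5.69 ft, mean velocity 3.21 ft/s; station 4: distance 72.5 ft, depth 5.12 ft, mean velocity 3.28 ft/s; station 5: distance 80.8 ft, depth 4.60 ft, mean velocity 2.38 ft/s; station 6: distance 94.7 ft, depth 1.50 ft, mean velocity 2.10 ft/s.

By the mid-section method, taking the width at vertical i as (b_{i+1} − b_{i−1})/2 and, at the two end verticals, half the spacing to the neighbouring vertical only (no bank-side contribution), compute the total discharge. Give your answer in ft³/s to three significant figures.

w_1 = (15.2 − 9.1)/2 = 3.05 ft; q_1 = 1.54 × 1.43 × 3.05 = 6.717 ft³/s
w_2 = (35.1 − 9.1)/2 = 13 ft; q_2 = 2.46 × 2.97 × 13 = 94.98 ft³/s
w_3 = (72.5 − 15.2)/2 = 28.65 ft; q_3 = 3.21 × 5.69 × 28.65 = 523.3 ft³/s
w_4 = (80.8 − 35.1)/2 = 22.85 ft; q_4 = 3.28 × 5.12 × 22.85 = 383.7 ft³/s
w_5 = (94.7 − 72.5)/2 = 11.1 ft; q_5 = 2.38 × 4.60 × 11.1 = 121.5 ft³/s
w_6 = (94.7 − 80.8)/2 = 6.95 ft; q_6 = 2.10 × 1.50 × 6.95 = 21.89 ft³/s
Q = Σ qᵢ = 1152 ft³/s

1150 ft³/s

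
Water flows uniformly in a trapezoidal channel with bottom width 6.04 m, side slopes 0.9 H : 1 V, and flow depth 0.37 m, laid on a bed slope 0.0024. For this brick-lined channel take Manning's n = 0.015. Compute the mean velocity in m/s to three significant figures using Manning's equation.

A = (b + z·y)·y = (6.04 + 0.9×0.37)×0.37 = 2.358 m²
P = b + 2y√(1+z²) = 6.04 + 2×0.37×√(1+0.9²) = 7.036 m
R = A/P = 2.358/7.036 = 0.3352 m
Q = (1/n)·A·R^(2/3)·S^(1/2) = (1/0.015) × 2.358 × 0.3352^(2/3) × 0.0024^(1/2) = 3.716 m³/s
V = Q/A = 3.716/2.358 = 1.576 m/s

1.58 m/s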